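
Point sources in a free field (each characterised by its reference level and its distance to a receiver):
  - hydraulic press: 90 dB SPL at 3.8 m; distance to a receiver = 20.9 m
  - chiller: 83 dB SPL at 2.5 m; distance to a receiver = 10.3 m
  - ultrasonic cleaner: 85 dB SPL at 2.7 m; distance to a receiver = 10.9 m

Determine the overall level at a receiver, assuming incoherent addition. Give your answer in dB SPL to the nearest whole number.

78 dB SPL

Apply inverse-square spreading to bring every level to the receiver, then sum 10^(L/10).
hydraulic press: 90 − 20·log₁₀(20.9/3.8) = 90 − 14.81 = 75.19 dB SPL.
chiller: 83 − 20·log₁₀(10.3/2.5) = 83 − 12.30 = 70.70 dB SPL.
ultrasonic cleaner: 85 − 20·log₁₀(10.9/2.7) = 85 − 12.12 = 72.88 dB SPL.
Σ 10^(L/10) = 6.422e+07 → L_total = 10·log₁₀(6.422e+07) = 78.08 dB SPL.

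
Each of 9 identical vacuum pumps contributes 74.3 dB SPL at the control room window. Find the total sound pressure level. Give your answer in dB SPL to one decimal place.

L_total = L₁ + 10·log₁₀ N for N identical incoherent sources.
L_total = 74.3 + 10·log₁₀(9) = 74.3 + 9.542 = 83.84 dB SPL.

83.8 dB SPL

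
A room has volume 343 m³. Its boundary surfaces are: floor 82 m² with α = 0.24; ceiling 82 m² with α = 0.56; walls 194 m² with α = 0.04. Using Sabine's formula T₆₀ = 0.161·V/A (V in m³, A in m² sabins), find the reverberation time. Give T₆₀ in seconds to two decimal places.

Total absorption A = 82·0.24 + 82·0.56 + 194·0.04 = 73.36 m² sabins.
T₆₀ = 0.161·V/A = 0.161·343/73.36 = 0.753 s.

0.75 s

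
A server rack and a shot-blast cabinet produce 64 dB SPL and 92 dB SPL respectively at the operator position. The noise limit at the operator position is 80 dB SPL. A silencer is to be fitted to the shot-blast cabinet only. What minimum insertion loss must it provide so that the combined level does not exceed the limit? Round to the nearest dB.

Fixed contribution from the other source: Σ 10^(L/10) = 10^(64/10) = 2.512e+06 (64.00 dB SPL).
To meet 80 dB SPL overall, the treated shot-blast cabinet may contribute at most 10^(80/10) − 2.512e+06 = 9.749e+07, i.e. 79.89 dB SPL.
Required insertion loss = 92 − 79.89 = 12.11 dB.

12 dB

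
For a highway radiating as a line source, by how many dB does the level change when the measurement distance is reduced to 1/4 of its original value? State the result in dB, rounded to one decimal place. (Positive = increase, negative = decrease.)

Line-source spreading: ΔL = −10·log₁₀(r₂/r₁).
ΔL = −10·log₁₀(0.25) = +6.02 dB.

+6.0 dB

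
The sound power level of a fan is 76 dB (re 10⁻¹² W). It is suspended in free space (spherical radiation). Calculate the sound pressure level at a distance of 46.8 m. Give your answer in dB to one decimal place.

L_p = L_w − 10·log₁₀(4π·r²) with r = 46.8 m.
4π·r² = 2.752e+04 m², 10·log₁₀ of that is 44.397 dB.
L_p = 76 − 44.397 = 31.60 dB.

31.6 dB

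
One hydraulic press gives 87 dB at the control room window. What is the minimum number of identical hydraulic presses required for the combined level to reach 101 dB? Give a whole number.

26

N identical sources give L₁ + 10·log₁₀ N, so require 10·log₁₀ N ≥ 101 − 87 = 14.0 dB.
N ≥ 10^(14.0/10) = 25.119, so N = 26.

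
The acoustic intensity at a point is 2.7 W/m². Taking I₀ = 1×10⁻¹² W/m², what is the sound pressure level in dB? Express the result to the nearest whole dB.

L = 10·log₁₀(I/I₀) = 10·log₁₀(2.7/10⁻¹²) = 10·log₁₀(2.7×10^12).
L = 10·(0.4314 + 12) = 124.31 dB.

124 dB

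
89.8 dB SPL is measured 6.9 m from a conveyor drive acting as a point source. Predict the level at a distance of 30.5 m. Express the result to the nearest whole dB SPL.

77 dB SPL

Spherical spreading from a point source gives a 20·log₁₀(r₂/r₁) drop.
L₂ = 89.8 − 20·log₁₀(30.5/6.9) = 89.8 − 12.909 = 76.89 dB SPL.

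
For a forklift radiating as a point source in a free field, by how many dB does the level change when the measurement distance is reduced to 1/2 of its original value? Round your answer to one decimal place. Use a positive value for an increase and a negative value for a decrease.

+6.0 dB

Point-source spreading: ΔL = −20·log₁₀(r₂/r₁).
ΔL = −20·log₁₀(0.5) = +6.02 dB.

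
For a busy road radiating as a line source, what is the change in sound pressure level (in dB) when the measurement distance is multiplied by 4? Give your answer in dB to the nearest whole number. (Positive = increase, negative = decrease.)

-6 dB

With cylindrical spreading the level changes by −10·log₁₀(r₂/r₁).
ΔL = −10·log₁₀(4) = -6.02 dB.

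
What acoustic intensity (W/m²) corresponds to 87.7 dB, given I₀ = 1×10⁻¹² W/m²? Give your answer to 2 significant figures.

0.00059 W/m²

I = I₀·10^(L/10) = 10⁻¹² × 10^(87.7/10) = 10^(-3.230).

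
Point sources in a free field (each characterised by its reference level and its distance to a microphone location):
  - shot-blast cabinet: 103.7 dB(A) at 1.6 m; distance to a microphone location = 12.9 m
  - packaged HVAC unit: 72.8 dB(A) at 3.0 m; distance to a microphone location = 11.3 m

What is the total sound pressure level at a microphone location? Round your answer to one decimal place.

85.6 dB(A)

First find each source's level at the receiver (point-source: −20·log₁₀(r/r_ref)), then combine on an intensity basis.
shot-blast cabinet: 103.7 − 20·log₁₀(12.9/1.6) = 103.7 − 18.13 = 85.57 dB(A).
packaged HVAC unit: 72.8 − 20·log₁₀(11.3/3.0) = 72.8 − 11.52 = 61.28 dB(A).
Σ 10^(L/10) = 3.620e+08 → L_total = 10·log₁₀(3.620e+08) = 85.59 dB(A).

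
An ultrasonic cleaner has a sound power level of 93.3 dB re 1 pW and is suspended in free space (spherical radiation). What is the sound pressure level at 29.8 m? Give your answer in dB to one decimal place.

52.8 dB

The power spreads over a sphere of area 4π·r², so L_p = L_w − 10·log₁₀(4π·r²).
4π·r² = 1.116e+04 m², 10·log₁₀ of that is 40.476 dB.
L_p = 93.3 − 40.476 = 52.82 dB.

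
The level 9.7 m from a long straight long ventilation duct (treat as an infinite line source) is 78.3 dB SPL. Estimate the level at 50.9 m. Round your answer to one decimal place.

71.1 dB SPL

Cylindrical spreading from a line source gives a 10·log₁₀(r₂/r₁) drop.
L₂ = 78.3 − 10·log₁₀(50.9/9.7) = 78.3 − 7.199 = 71.10 dB SPL.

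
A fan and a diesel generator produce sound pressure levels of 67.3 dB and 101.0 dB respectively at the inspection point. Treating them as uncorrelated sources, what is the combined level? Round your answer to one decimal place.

101.0 dB

For uncorrelated sources the intensities add, so convert each level to linear form, sum, and take 10·log₁₀ of the total.
Σ 10^(L/10) = 10^(67.3/10) + 10^(101.0/10) = 1.259e+10.
L_total = 10·log₁₀(1.259e+10) = 101.00 dB.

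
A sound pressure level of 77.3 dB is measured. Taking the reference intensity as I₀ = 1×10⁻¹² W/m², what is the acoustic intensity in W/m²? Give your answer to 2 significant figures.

5.4e-05 W/m²

I/I₀ = 10^(77.3/10) = 5.37e+07, so I = 5.37e+07 × 10⁻¹² W/m².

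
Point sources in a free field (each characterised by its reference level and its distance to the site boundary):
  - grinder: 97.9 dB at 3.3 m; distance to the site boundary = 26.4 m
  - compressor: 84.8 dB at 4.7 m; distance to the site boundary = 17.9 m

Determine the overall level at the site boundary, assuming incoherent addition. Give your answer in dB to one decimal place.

80.7 dB

Apply inverse-square spreading to bring every level to the receiver, then sum 10^(L/10).
grinder: 97.9 − 20·log₁₀(26.4/3.3) = 97.9 − 18.06 = 79.84 dB.
compressor: 84.8 − 20·log₁₀(17.9/4.7) = 84.8 − 11.62 = 73.18 dB.
Σ 10^(L/10) = 1.172e+08 → L_total = 10·log₁₀(1.172e+08) = 80.69 dB.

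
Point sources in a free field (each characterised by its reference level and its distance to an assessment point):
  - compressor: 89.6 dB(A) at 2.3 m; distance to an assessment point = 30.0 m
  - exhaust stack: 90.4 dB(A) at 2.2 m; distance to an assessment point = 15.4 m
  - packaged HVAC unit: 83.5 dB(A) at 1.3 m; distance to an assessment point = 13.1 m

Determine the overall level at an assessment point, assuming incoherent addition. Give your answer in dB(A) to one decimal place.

Propagate each source to the receiver with L = L_ref − 20·log₁₀(r/r_ref), then add intensities.
compressor: 89.6 − 20·log₁₀(30.0/2.3) = 89.6 − 22.31 = 67.29 dB(A).
exhaust stack: 90.4 − 20·log₁₀(15.4/2.2) = 90.4 − 16.90 = 73.50 dB(A).
packaged HVAC unit: 83.5 − 20·log₁₀(13.1/1.3) = 83.5 − 20.07 = 63.43 dB(A).
Σ 10^(L/10) = 2.994e+07 → L_total = 10·log₁₀(2.994e+07) = 74.76 dB(A).

74.8 dB(A)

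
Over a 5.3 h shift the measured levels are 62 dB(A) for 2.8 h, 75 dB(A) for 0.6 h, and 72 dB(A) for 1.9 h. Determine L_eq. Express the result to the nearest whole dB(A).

The energy average is taken in the linear domain: L_eq = 10·log₁₀[(Σ tᵢ·10^(Lᵢ/10))/T], T = 5.3 h.
Σ tᵢ·10^(Lᵢ/10) = 2.8·10^(62/10) + 0.6·10^(75/10) + 1.9·10^(72/10) = 5.352e+07.
L_eq = 10·log₁₀(5.352e+07/5.3) = 70.04 dB(A).

70 dB(A)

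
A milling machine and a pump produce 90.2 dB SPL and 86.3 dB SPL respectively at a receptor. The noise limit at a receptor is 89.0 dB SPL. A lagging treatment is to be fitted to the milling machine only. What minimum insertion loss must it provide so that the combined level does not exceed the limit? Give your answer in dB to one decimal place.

The untreated sources together contribute 10^(86.3/10) = 4.266e+08, i.e. 86.30 dB SPL.
The limit corresponds to 10^(89.0/10) = 7.943e+08; subtracting the fixed part leaves 3.677e+08 for the milling machine, i.e. 85.66 dB SPL.
Required insertion loss = 90.2 − 85.66 = 4.54 dB.

4.5 dB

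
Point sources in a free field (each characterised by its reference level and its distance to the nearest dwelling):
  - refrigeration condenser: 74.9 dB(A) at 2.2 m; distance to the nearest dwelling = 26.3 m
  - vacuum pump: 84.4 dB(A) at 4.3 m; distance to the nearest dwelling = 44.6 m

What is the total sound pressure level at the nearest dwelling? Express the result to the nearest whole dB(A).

First find each source's level at the receiver (point-source: −20·log₁₀(r/r_ref)), then combine on an intensity basis.
refrigeration condenser: 74.9 − 20·log₁₀(26.3/2.2) = 74.9 − 21.55 = 53.35 dB(A).
vacuum pump: 84.4 − 20·log₁₀(44.6/4.3) = 84.4 − 20.32 = 64.08 dB(A).
Σ 10^(L/10) = 2.776e+06 → L_total = 10·log₁₀(2.776e+06) = 64.43 dB(A).

64 dB(A)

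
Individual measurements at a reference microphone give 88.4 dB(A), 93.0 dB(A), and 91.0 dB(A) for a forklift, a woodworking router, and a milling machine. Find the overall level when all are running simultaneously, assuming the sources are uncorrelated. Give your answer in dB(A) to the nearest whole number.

For uncorrelated sources the intensities add, so convert each level to linear form, sum, and take 10·log₁₀ of the total.
Σ 10^(L/10) = 10^(88.4/10) + 10^(93.0/10) + 10^(91.0/10) = 3.946e+09.
L_total = 10·log₁₀(3.946e+09) = 95.96 dB(A).

96 dB(A)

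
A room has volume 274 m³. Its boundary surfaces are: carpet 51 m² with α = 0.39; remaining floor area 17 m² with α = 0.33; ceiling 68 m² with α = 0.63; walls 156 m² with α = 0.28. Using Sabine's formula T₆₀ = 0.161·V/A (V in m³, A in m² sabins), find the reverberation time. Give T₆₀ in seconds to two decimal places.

Summing Sᵢαᵢ: 51·0.39 + 17·0.33 + 68·0.63 + 156·0.28 = 112.02 m².
T₆₀ = 0.161 × 274 / 112.02 = 0.394 s.

0.39 s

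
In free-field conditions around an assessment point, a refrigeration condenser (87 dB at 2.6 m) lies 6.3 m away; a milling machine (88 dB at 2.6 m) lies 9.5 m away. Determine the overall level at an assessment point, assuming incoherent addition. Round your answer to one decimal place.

First find each source's level at the receiver (point-source: −20·log₁₀(r/r_ref)), then combine on an intensity basis.
refrigeration condenser: 87 − 20·log₁₀(6.3/2.6) = 87 − 7.69 = 79.31 dB.
milling machine: 88 − 20·log₁₀(9.5/2.6) = 88 − 11.26 = 76.74 dB.
Σ 10^(L/10) = 1.326e+08 → L_total = 10·log₁₀(1.326e+08) = 81.23 dB.

81.2 dB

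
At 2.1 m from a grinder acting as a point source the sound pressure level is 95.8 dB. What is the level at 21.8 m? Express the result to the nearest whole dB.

75 dB

For a point source, L₂ = L₁ − 20·log₁₀(r₂/r₁).
L₂ = 95.8 − 20·log₁₀(21.8/2.1) = 95.8 − 20.325 = 75.48 dB.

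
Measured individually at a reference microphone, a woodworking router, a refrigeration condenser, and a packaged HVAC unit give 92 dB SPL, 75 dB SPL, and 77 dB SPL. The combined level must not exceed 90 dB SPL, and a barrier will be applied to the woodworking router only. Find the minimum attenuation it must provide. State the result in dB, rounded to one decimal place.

Everything except the woodworking router sums to 10^(75/10) + 10^(77/10) = 8.174e+07 in linear terms, 79.12 dB SPL.
To meet 90 dB SPL overall, the treated woodworking router may contribute at most 10^(90/10) − 8.174e+07 = 9.183e+08, i.e. 89.63 dB SPL.
So the woodworking router must be reduced from 92 to 89.63 dB SPL: IL = 2.37 dB.

2.4 dB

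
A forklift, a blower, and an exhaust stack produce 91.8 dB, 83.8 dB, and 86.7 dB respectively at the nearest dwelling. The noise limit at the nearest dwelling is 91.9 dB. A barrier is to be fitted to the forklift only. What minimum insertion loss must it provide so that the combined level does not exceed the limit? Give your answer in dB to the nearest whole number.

3 dB

Fixed contribution from the other sources: Σ 10^(L/10) = 10^(83.8/10) + 10^(86.7/10) = 7.076e+08 (88.50 dB).
The limit corresponds to 10^(91.9/10) = 1.549e+09; subtracting the fixed part leaves 8.412e+08 for the forklift, i.e. 89.25 dB.
So the forklift must be reduced from 91.8 to 89.25 dB: IL = 2.55 dB.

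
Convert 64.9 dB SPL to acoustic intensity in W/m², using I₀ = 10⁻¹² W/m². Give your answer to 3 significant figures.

I = I₀·10^(L/10) = 10⁻¹² × 10^(64.9/10) = 10^(-5.510).

3.09e-06 W/m²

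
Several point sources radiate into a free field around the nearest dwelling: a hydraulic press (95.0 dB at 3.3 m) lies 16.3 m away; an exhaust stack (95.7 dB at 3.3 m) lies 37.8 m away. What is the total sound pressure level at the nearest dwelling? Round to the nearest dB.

First find each source's level at the receiver (point-source: −20·log₁₀(r/r_ref)), then combine on an intensity basis.
hydraulic press: 95.0 − 20·log₁₀(16.3/3.3) = 95.0 − 13.87 = 81.13 dB.
exhaust stack: 95.7 − 20·log₁₀(37.8/3.3) = 95.7 − 21.18 = 74.52 dB.
Σ 10^(L/10) = 1.579e+08 → L_total = 10·log₁₀(1.579e+08) = 81.98 dB.

82 dB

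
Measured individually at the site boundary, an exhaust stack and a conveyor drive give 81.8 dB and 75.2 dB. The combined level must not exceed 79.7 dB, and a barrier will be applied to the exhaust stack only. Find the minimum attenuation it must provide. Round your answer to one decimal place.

4.0 dB

Everything except the exhaust stack sums to 10^(75.2/10) = 3.311e+07 in linear terms, 75.20 dB.
The limit corresponds to 10^(79.7/10) = 9.333e+07; subtracting the fixed part leaves 6.021e+07 for the exhaust stack, i.e. 77.80 dB.
So the exhaust stack must be reduced from 81.8 to 77.80 dB: IL = 4.00 dB.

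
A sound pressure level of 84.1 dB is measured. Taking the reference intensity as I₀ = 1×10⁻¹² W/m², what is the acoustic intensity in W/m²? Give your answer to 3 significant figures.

0.000257 W/m²

I/I₀ = 10^(84.1/10) = 2.57e+08, so I = 2.57e+08 × 10⁻¹² W/m².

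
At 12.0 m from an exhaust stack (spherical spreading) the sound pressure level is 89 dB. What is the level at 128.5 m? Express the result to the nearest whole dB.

For a point source, L₂ = L₁ − 20·log₁₀(r₂/r₁).
L₂ = 89 − 20·log₁₀(128.5/12.0) = 89 − 20.594 = 68.41 dB.

68 dB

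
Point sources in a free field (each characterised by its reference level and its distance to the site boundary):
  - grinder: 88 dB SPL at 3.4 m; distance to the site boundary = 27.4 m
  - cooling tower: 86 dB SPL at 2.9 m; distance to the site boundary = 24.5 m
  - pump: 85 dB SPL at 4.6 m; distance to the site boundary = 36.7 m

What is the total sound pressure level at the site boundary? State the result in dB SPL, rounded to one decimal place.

Propagate each source to the receiver with L = L_ref − 20·log₁₀(r/r_ref), then add intensities.
grinder: 88 − 20·log₁₀(27.4/3.4) = 88 − 18.13 = 69.87 dB SPL.
cooling tower: 86 − 20·log₁₀(24.5/2.9) = 86 − 18.54 = 67.46 dB SPL.
pump: 85 − 20·log₁₀(36.7/4.6) = 85 − 18.04 = 66.96 dB SPL.
Σ 10^(L/10) = 2.026e+07 → L_total = 10·log₁₀(2.026e+07) = 73.07 dB SPL.

73.1 dB SPL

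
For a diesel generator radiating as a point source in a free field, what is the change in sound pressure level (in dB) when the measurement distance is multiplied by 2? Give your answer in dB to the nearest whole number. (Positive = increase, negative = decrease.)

With spherical spreading the level changes by −20·log₁₀(r₂/r₁).
ΔL = −20·log₁₀(2) = -6.02 dB.

-6 dB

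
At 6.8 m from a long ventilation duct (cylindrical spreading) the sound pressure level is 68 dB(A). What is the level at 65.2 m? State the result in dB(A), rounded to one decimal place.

Line-source attenuation: ΔL = 10·log₁₀(r₂/r₁) = 10·log₁₀(65.2/6.8) = 9.817 dB.
L₂ = 68 − 10·log₁₀(65.2/6.8) = 68 − 9.817 = 58.18 dB(A).

58.2 dB(A)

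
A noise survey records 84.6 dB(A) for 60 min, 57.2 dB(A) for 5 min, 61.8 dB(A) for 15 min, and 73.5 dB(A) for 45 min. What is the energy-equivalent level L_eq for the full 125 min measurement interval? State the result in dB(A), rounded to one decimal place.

L_eq = 10·log₁₀[(1/T)·Σ tᵢ·10^(Lᵢ/10)] with T = 125 min.
Σ tᵢ·10^(Lᵢ/10) = 60·10^(84.6/10) + 5·10^(57.2/10) + 15·10^(61.8/10) + 45·10^(73.5/10) = 1.834e+10.
L_eq = 10·log₁₀(1.834e+10/125) = 81.66 dB(A).

81.7 dB(A)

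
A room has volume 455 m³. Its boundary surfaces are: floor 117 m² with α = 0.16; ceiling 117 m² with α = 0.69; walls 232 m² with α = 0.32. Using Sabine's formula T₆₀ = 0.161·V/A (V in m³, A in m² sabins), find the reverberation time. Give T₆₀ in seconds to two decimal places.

0.42 s

Total absorption A = 117·0.16 + 117·0.69 + 232·0.32 = 173.69 m² sabins.
T₆₀ = 0.161 × 455 / 173.69 = 0.422 s.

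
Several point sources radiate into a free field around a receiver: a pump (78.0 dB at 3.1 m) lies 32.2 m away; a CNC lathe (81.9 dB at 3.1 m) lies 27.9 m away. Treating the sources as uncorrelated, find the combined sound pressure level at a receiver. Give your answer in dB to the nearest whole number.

64 dB

Propagate each source to the receiver with L = L_ref − 20·log₁₀(r/r_ref), then add intensities.
pump: 78.0 − 20·log₁₀(32.2/3.1) = 78.0 − 20.33 = 57.67 dB.
CNC lathe: 81.9 − 20·log₁₀(27.9/3.1) = 81.9 − 19.08 = 62.82 dB.
Σ 10^(L/10) = 2.497e+06 → L_total = 10·log₁₀(2.497e+06) = 63.97 dB.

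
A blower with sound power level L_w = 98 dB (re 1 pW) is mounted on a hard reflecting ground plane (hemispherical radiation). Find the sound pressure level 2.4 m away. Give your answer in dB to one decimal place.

82.4 dB

Free-field hemispherical radiation: L_p = L_w − 10·log₁₀(2π·r²), r = 2.4 m.
2π·r² = 36.19 m², 10·log₁₀ of that is 15.586 dB.
L_p = 98 − 15.586 = 82.41 dB.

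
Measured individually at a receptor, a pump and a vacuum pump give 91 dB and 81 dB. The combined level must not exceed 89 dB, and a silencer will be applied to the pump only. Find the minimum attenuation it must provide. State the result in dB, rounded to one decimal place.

Everything except the pump sums to 10^(81/10) = 1.259e+08 in linear terms, 81.00 dB.
To meet 89 dB overall, the treated pump may contribute at most 10^(89/10) − 1.259e+08 = 6.684e+08, i.e. 88.25 dB.
So the pump must be reduced from 91 to 88.25 dB: IL = 2.75 dB.

2.7 dB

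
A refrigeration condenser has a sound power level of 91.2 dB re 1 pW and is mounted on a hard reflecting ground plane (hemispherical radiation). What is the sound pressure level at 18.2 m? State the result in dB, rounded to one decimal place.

The power spreads over a hemisphere of area 2π·r², so L_p = L_w − 10·log₁₀(2π·r²).
2π·r² = 2081 m², 10·log₁₀ of that is 33.183 dB.
L_p = 91.2 − 33.183 = 58.02 dB.

58.0 dB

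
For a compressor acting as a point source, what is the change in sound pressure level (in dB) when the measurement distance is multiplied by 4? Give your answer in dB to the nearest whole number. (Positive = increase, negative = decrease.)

-12 dB

Point-source spreading: ΔL = −20·log₁₀(r₂/r₁).
ΔL = −20·log₁₀(4) = -12.04 dB.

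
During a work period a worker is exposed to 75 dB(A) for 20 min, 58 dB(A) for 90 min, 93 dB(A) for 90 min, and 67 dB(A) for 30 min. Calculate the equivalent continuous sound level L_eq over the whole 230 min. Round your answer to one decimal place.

88.9 dB(A)

The energy average is taken in the linear domain: L_eq = 10·log₁₀[(Σ tᵢ·10^(Lᵢ/10))/T], T = 230 min.
Σ tᵢ·10^(Lᵢ/10) = 20·10^(75/10) + 90·10^(58/10) + 90·10^(93/10) + 30·10^(67/10) = 1.804e+11.
L_eq = 10·log₁₀(1.804e+11/230) = 88.95 dB(A).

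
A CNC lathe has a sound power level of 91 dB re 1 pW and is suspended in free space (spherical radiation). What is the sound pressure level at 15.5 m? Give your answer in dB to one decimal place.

56.2 dB

Free-field spherical radiation: L_p = L_w − 10·log₁₀(4π·r²), r = 15.5 m.
4π·r² = 3019 m², 10·log₁₀ of that is 34.799 dB.
L_p = 91 − 34.799 = 56.20 dB.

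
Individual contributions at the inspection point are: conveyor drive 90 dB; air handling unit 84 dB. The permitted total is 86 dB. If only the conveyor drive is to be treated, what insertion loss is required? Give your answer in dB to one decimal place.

8.3 dB

Everything except the conveyor drive sums to 10^(84/10) = 2.512e+08 in linear terms, 84.00 dB.
The limit corresponds to 10^(86/10) = 3.981e+08; subtracting the fixed part leaves 1.469e+08 for the conveyor drive, i.e. 81.67 dB.
So the conveyor drive must be reduced from 90 to 81.67 dB: IL = 8.33 dB.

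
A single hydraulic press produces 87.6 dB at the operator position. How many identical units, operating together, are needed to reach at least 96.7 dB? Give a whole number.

The shortfall is 96.7 − 87.6 = 9.1 dB, and N units add 10·log₁₀ N, so need 10·log₁₀ N ≥ 9.1.
N ≥ 10^(9.1/10) = 8.128, so N = 9.

9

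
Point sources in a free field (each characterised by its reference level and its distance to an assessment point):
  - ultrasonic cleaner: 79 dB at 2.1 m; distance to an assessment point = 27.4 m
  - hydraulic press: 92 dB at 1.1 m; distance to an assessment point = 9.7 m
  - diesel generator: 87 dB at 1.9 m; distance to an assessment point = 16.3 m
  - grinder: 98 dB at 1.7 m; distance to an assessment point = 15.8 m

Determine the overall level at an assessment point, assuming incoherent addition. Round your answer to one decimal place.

80.0 dB

Apply inverse-square spreading to bring every level to the receiver, then sum 10^(L/10).
ultrasonic cleaner: 79 − 20·log₁₀(27.4/2.1) = 79 − 22.31 = 56.69 dB.
hydraulic press: 92 − 20·log₁₀(9.7/1.1) = 92 − 18.91 = 73.09 dB.
diesel generator: 87 − 20·log₁₀(16.3/1.9) = 87 − 18.67 = 68.33 dB.
grinder: 98 − 20·log₁₀(15.8/1.7) = 98 − 19.36 = 78.64 dB.
Σ 10^(L/10) = 1.007e+08 → L_total = 10·log₁₀(1.007e+08) = 80.03 dB.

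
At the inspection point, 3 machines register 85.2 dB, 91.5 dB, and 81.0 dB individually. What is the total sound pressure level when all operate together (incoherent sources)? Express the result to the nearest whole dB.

For uncorrelated sources the intensities add, so convert each level to linear form, sum, and take 10·log₁₀ of the total.
Σ 10^(L/10) = 10^(85.2/10) + 10^(91.5/10) + 10^(81.0/10) = 1.870e+09.
L_total = 10·log₁₀(1.870e+09) = 92.72 dB.

93 dB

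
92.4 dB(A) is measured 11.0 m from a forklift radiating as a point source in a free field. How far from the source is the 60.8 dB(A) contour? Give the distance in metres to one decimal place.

418.2 m

The 31.6 dB drop corresponds to a distance ratio of 10^(31.6/20) for a point source.
r₂ = 11.0·10^((92.4−60.8)/20) = 11.0·10^(31.6/20) = 418.21 m.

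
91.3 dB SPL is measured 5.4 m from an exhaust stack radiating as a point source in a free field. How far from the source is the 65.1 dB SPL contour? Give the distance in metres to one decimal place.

Point-source spreading drops the level by 20·log₁₀(r₂/r₁); inverting, r₂/r₁ = 10^(ΔL/20).
r₂ = 5.4·10^((91.3−65.1)/20) = 5.4·10^(26.2/20) = 110.25 m.

110.3 m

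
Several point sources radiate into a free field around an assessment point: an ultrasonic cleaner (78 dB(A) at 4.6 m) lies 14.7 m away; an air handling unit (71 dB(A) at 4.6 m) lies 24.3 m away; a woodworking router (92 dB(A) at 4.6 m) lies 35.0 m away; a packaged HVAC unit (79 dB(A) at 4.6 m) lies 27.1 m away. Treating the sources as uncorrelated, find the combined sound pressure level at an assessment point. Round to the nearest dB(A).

Propagate each source to the receiver with L = L_ref − 20·log₁₀(r/r_ref), then add intensities.
ultrasonic cleaner: 78 − 20·log₁₀(14.7/4.6) = 78 − 10.09 = 67.91 dB(A).
air handling unit: 71 − 20·log₁₀(24.3/4.6) = 71 − 14.46 = 56.54 dB(A).
woodworking router: 92 − 20·log₁₀(35.0/4.6) = 92 − 17.63 = 74.37 dB(A).
packaged HVAC unit: 79 − 20·log₁₀(27.1/4.6) = 79 − 15.40 = 63.60 dB(A).
Σ 10^(L/10) = 3.629e+07 → L_total = 10·log₁₀(3.629e+07) = 75.60 dB(A).

76 dB(A)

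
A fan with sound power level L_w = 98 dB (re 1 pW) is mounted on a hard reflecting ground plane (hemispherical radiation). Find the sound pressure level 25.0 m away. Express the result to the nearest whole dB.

L_p = L_w − 10·log₁₀(2π·r²) with r = 25.0 m.
2π·r² = 3927 m², 10·log₁₀ of that is 35.941 dB.
L_p = 98 − 35.941 = 62.06 dB.

62 dB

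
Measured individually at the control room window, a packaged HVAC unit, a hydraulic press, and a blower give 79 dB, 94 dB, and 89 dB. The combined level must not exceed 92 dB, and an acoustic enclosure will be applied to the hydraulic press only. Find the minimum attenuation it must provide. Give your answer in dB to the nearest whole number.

5 dB

The untreated sources together contribute 10^(79/10) + 10^(89/10) = 8.738e+08, i.e. 89.41 dB.
The limit corresponds to 10^(92/10) = 1.585e+09; subtracting the fixed part leaves 7.111e+08 for the hydraulic press, i.e. 88.52 dB.
Required insertion loss = 94 − 88.52 = 5.48 dB.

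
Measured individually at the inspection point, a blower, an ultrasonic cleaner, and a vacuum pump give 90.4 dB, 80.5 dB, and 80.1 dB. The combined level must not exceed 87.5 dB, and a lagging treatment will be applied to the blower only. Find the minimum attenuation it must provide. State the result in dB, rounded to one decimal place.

Fixed contribution from the other sources: Σ 10^(L/10) = 10^(80.5/10) + 10^(80.1/10) = 2.145e+08 (83.31 dB).
To meet 87.5 dB overall, the treated blower may contribute at most 10^(87.5/10) − 2.145e+08 = 3.478e+08, i.e. 85.41 dB.
Required insertion loss = 90.4 − 85.41 = 4.99 dB.

5.0 dB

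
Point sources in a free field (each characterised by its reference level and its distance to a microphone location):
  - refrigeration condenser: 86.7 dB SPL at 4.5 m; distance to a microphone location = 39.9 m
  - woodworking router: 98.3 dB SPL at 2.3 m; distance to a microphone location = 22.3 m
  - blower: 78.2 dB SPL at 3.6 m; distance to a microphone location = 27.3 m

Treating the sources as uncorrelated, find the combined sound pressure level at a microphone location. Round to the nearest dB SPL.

Apply inverse-square spreading to bring every level to the receiver, then sum 10^(L/10).
refrigeration condenser: 86.7 − 20·log₁₀(39.9/4.5) = 86.7 − 18.96 = 67.74 dB SPL.
woodworking router: 98.3 − 20·log₁₀(22.3/2.3) = 98.3 − 19.73 = 78.57 dB SPL.
blower: 78.2 − 20·log₁₀(27.3/3.6) = 78.2 − 17.60 = 60.60 dB SPL.
Σ 10^(L/10) = 7.902e+07 → L_total = 10·log₁₀(7.902e+07) = 78.98 dB SPL.

79 dB SPL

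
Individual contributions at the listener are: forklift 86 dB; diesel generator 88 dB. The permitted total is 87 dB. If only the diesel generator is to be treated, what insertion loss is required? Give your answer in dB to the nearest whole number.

Everything except the diesel generator sums to 10^(86/10) = 3.981e+08 in linear terms, 86.00 dB.
The limit corresponds to 10^(87/10) = 5.012e+08; subtracting the fixed part leaves 1.031e+08 for the diesel generator, i.e. 80.13 dB.
Required insertion loss = 88 − 80.13 = 7.87 dB.

8 dB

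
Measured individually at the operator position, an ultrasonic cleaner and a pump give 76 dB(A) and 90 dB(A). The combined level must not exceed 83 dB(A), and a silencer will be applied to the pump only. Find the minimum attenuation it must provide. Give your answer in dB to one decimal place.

8.0 dB

Fixed contribution from the other source: Σ 10^(L/10) = 10^(76/10) = 3.981e+07 (76.00 dB(A)).
The limit corresponds to 10^(83/10) = 1.995e+08; subtracting the fixed part leaves 1.597e+08 for the pump, i.e. 82.03 dB(A).
So the pump must be reduced from 90 to 82.03 dB(A): IL = 7.97 dB.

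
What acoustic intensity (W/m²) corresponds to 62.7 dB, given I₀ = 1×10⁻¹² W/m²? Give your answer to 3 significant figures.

L = 10·log₁₀(I/I₀) ⇒ I = I₀·10^(L/10) = 10⁻¹² × 10^6.27.

1.86e-06 W/m²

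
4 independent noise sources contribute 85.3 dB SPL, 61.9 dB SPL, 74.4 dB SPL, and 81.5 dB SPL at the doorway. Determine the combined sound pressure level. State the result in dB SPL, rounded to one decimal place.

Incoherent sources combine by intensity addition: L_total = 10·log₁₀(Σ 10^(L_i/10)).
Σ 10^(L/10) = 10^(85.3/10) + 10^(61.9/10) + 10^(74.4/10) + 10^(81.5/10) = 5.092e+08.
L_total = 10·log₁₀(5.092e+08) = 87.07 dB SPL.

87.1 dB SPL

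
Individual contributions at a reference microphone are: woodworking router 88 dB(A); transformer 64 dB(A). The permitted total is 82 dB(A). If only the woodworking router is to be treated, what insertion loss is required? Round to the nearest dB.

6 dB

Everything except the woodworking router sums to 10^(64/10) = 2.512e+06 in linear terms, 64.00 dB(A).
The limit corresponds to 10^(82/10) = 1.585e+08; subtracting the fixed part leaves 1.560e+08 for the woodworking router, i.e. 81.93 dB(A).
Required insertion loss = 88 − 81.93 = 6.07 dB.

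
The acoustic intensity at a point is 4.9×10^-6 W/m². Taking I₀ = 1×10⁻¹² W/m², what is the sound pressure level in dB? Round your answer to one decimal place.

66.9 dB

Dividing by I₀ shifts the exponent by 12: I/I₀ = 4.9×10^6.
L = 10·(0.6902 + 6) = 66.90 dB.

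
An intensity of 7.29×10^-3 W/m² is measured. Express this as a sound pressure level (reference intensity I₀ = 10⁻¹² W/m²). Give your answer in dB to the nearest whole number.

Dividing by I₀ shifts the exponent by 12: I/I₀ = 7.29×10^9.
L = 10·(0.8627 + 9) = 98.63 dB.

99 dB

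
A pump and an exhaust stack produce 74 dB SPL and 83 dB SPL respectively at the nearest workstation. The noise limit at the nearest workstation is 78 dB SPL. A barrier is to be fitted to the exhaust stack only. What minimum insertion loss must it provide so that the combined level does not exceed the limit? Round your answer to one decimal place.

7.2 dB

Fixed contribution from the other source: Σ 10^(L/10) = 10^(74/10) = 2.512e+07 (74.00 dB SPL).
To meet 78 dB SPL overall, the treated exhaust stack may contribute at most 10^(78/10) − 2.512e+07 = 3.798e+07, i.e. 75.80 dB SPL.
Required insertion loss = 83 − 75.80 = 7.20 dB.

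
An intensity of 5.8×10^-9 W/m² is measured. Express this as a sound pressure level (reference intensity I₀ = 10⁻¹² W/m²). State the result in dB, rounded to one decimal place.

L = 10·log₁₀(I/I₀) = 10·log₁₀(5.8×10^-9/10⁻¹²) = 10·log₁₀(5.8×10^3).
L = 10·(0.7634 + 3) = 37.63 dB.

37.6 dB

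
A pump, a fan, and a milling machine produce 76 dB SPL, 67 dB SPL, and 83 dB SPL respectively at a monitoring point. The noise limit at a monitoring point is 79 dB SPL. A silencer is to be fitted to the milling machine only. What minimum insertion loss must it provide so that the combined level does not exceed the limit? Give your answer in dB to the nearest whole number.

Fixed contribution from the other sources: Σ 10^(L/10) = 10^(76/10) + 10^(67/10) = 4.482e+07 (76.51 dB SPL).
To meet 79 dB SPL overall, the treated milling machine may contribute at most 10^(79/10) − 4.482e+07 = 3.461e+07, i.e. 75.39 dB SPL.
So the milling machine must be reduced from 83 to 75.39 dB SPL: IL = 7.61 dB.

8 dB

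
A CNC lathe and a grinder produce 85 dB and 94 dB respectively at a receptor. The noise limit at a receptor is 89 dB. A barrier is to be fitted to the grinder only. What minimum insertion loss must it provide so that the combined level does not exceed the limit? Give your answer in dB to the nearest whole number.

7 dB

Everything except the grinder sums to 10^(85/10) = 3.162e+08 in linear terms, 85.00 dB.
To meet 89 dB overall, the treated grinder may contribute at most 10^(89/10) − 3.162e+08 = 4.781e+08, i.e. 86.80 dB.
So the grinder must be reduced from 94 to 86.80 dB: IL = 7.20 dB.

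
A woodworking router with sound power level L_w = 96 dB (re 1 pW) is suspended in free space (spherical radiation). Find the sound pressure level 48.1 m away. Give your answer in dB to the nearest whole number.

The power spreads over a sphere of area 4π·r², so L_p = L_w − 10·log₁₀(4π·r²).
4π·r² = 2.907e+04 m², 10·log₁₀ of that is 44.635 dB.
L_p = 96 − 44.635 = 51.36 dB.

51 dB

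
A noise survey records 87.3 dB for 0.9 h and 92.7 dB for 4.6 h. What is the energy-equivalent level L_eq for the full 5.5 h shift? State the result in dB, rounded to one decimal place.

92.2 dB

L_eq = 10·log₁₀[(1/T)·Σ tᵢ·10^(Lᵢ/10)] with T = 5.5 h.
Σ tᵢ·10^(Lᵢ/10) = 0.9·10^(87.3/10) + 4.6·10^(92.7/10) = 9.049e+09.
L_eq = 10·log₁₀(9.049e+09/5.5) = 92.16 dB.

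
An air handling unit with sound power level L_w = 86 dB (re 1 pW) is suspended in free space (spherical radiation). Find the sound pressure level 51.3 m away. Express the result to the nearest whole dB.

Free-field spherical radiation: L_p = L_w − 10·log₁₀(4π·r²), r = 51.3 m.
4π·r² = 3.307e+04 m², 10·log₁₀ of that is 45.194 dB.
L_p = 86 − 45.194 = 40.81 dB.

41 dB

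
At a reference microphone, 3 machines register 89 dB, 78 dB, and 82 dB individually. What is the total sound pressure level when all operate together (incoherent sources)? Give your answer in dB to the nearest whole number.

90 dB

For uncorrelated sources the intensities add, so convert each level to linear form, sum, and take 10·log₁₀ of the total.
Σ 10^(L/10) = 10^(89/10) + 10^(78/10) + 10^(82/10) = 1.016e+09.
L_total = 10·log₁₀(1.016e+09) = 90.07 dB.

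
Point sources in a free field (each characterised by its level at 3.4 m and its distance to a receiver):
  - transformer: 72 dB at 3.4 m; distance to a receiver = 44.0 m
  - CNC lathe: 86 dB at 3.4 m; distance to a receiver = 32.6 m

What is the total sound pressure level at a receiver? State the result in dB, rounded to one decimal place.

Apply inverse-square spreading to bring every level to the receiver, then sum 10^(L/10).
transformer: 72 − 20·log₁₀(44.0/3.4) = 72 − 22.24 = 49.76 dB.
CNC lathe: 86 − 20·log₁₀(32.6/3.4) = 86 − 19.63 = 66.37 dB.
Σ 10^(L/10) = 4.425e+06 → L_total = 10·log₁₀(4.425e+06) = 66.46 dB.

66.5 dB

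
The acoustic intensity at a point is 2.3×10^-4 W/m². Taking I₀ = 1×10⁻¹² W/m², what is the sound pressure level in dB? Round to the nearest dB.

84 dB

Dividing by I₀ shifts the exponent by 12: I/I₀ = 2.3×10^8.
L = 10·(0.3617 + 8) = 83.62 dB.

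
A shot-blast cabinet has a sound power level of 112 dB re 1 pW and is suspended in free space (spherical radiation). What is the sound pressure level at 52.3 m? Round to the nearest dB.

67 dB

L_p = L_w − 10·log₁₀(4π·r²) with r = 52.3 m.
4π·r² = 3.437e+04 m², 10·log₁₀ of that is 45.362 dB.
L_p = 112 − 45.362 = 66.64 dB.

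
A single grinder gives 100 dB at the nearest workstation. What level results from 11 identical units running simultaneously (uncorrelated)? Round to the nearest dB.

N identical incoherent sources raise the level by 10·log₁₀ N.
L_total = 100 + 10·log₁₀(11) = 100 + 10.414 = 110.41 dB.

110 dB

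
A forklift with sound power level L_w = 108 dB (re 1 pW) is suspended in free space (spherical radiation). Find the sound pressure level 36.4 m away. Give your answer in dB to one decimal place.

65.8 dB

Free-field spherical radiation: L_p = L_w − 10·log₁₀(4π·r²), r = 36.4 m.
4π·r² = 1.665e+04 m², 10·log₁₀ of that is 42.214 dB.
L_p = 108 − 42.214 = 65.79 dB.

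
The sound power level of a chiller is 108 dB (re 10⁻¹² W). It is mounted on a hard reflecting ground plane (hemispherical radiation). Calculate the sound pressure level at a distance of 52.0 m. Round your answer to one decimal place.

65.7 dB

L_p = L_w − 10·log₁₀(2π·r²) with r = 52.0 m.
2π·r² = 1.699e+04 m², 10·log₁₀ of that is 42.302 dB.
L_p = 108 − 42.302 = 65.70 dB.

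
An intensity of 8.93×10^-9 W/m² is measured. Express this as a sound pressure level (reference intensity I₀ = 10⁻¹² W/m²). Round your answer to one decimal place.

39.5 dB

L = 10·log₁₀(I/I₀) = 10·log₁₀(8.93×10^-9/10⁻¹²) = 10·log₁₀(8.93×10^3).
L = 10·(0.9509 + 3) = 39.51 dB.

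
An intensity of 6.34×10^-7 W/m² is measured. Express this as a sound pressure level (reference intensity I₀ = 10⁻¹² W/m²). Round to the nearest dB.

L = 10·log₁₀(I/I₀) = 10·log₁₀(6.34×10^-7/10⁻¹²) = 10·log₁₀(6.34×10^5).
L = 10·(0.8021 + 5) = 58.02 dB.

58 dB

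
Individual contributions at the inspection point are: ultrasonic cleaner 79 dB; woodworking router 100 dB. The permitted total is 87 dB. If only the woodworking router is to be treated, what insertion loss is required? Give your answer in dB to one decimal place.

Fixed contribution from the other source: Σ 10^(L/10) = 10^(79/10) = 7.943e+07 (79.00 dB).
The limit corresponds to 10^(87/10) = 5.012e+08; subtracting the fixed part leaves 4.218e+08 for the woodworking router, i.e. 86.25 dB.
Required insertion loss = 100 − 86.25 = 13.75 dB.

13.7 dB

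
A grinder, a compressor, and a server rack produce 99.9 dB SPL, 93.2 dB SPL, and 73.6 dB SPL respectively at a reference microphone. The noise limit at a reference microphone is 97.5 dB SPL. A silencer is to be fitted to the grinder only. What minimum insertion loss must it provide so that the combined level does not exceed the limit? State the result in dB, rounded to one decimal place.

Fixed contribution from the other sources: Σ 10^(L/10) = 10^(93.2/10) + 10^(73.6/10) = 2.112e+09 (93.25 dB SPL).
The limit corresponds to 10^(97.5/10) = 5.623e+09; subtracting the fixed part leaves 3.511e+09 for the grinder, i.e. 95.45 dB SPL.
Required insertion loss = 99.9 − 95.45 = 4.45 dB.

4.4 dB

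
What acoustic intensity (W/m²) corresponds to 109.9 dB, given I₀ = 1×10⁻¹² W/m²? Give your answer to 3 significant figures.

L = 10·log₁₀(I/I₀) ⇒ I = I₀·10^(L/10) = 10⁻¹² × 10^10.99.

0.0977 W/m²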